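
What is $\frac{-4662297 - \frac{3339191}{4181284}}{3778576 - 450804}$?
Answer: $- \frac{19494391188539}{13914359819248} \approx -1.401$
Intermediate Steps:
$\frac{-4662297 - \frac{3339191}{4181284}}{3778576 - 450804} = \frac{-4662297 - \frac{3339191}{4181284}}{3327772} = \left(-4662297 - \frac{3339191}{4181284}\right) \frac{1}{3327772} = \left(- \frac{19494391188539}{4181284}\right) \frac{1}{3327772} = - \frac{19494391188539}{13914359819248}$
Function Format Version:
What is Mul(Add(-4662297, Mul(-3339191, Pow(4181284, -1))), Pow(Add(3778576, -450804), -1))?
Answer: Rational(-19494391188539, 13914359819248) ≈ -1.4010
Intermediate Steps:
Mul(Add(-4662297, Mul(-3339191, Pow(4181284, -1))), Pow(Add(3778576, -450804), -1)) = Mul(Add(-4662297, Mul(-3339191, Rational(1, 4181284))), Pow(3327772, -1)) = Mul(Add(-4662297, Rational(-3339191, 4181284)), Rational(1, 3327772)) = Mul(Rational(-19494391188539, 4181284), Rational(1, 3327772)) = Rational(-19494391188539, 13914359819248)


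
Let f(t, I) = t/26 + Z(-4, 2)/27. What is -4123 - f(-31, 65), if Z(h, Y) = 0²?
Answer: -107167/26 ≈ -4121.8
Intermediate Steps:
Z(h, Y) = 0
f(t, I) = t/26 (f(t, I) = t/26 + 0/27 = t*(1/26) + 0*(1/27) = t/26 + 0 = t/26)
-4123 - f(-31, 65) = -4123 - (-31)/26 = -4123 - 1*(-31/26) = -4123 + 31/26 = -107167/26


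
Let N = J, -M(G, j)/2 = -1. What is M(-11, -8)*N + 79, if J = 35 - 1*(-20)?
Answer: 189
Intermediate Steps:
M(G, j) = 2 (M(G, j) = -2*(-1) = 2)
J = 55 (J = 35 + 20 = 55)
N = 55
M(-11, -8)*N + 79 = 2*55 + 79 = 110 + 79 = 189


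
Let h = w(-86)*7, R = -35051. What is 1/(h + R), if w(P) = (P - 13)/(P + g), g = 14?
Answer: -8/280331 ≈ -2.8538e-5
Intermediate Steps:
w(P) = (-13 + P)/(14 + P) (w(P) = (P - 13)/(P + 14) = (-13 + P)/(14 + P))
h = 77/8 (h = ((-13 - 86)/(14 - 86))*7 = (-99/(-72))*7 = -1/72*(-99)*7 = (11/8)*7 = 77/8 ≈ 9.6250)
1/(h + R) = 1/(77/8 - 35051) = 1/(-280331/8) = -8/280331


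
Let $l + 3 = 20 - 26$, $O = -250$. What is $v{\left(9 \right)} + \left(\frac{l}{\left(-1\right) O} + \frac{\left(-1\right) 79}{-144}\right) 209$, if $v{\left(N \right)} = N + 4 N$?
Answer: $\frac{2738443}{18000} \approx 152.14$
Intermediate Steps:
$l = -9$ ($l = -3 + \left(20 - 26\right) = -3 - 6 = -9$)
$v{\left(N \right)} = 5 N$
$v{\left(9 \right)} + \left(\frac{l}{\left(-1\right) O} + \frac{\left(-1\right) 79}{-144}\right) 209 = 5 \cdot 9 + \left(- \frac{9}{\left(-1\right) \left(-250\right)} + \frac{\left(-1\right) 79}{-144}\right) 209 = 45 + \left(- \frac{9}{250} - - \frac{79}{144}\right) 209 = 45 + \left(\left(-9\right) \frac{1}{250} + \frac{79}{144}\right) 209 = 45 + \left(- \frac{9}{250} + \frac{79}{144}\right) 209 = 45 + \frac{9227}{18000} \cdot 209 = 45 + \frac{1928443}{18000} = \frac{2738443}{18000}$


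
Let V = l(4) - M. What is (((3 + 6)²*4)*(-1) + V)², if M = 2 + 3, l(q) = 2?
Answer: 106929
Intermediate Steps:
M = 5
V = -3 (V = 2 - 1*5 = 2 - 5 = -3)
(((3 + 6)²*4)*(-1) + V)² = (((3 + 6)²*4)*(-1) - 3)² = ((9²*4)*(-1) - 3)² = ((81*4)*(-1) - 3)² = (324*(-1) - 3)² = (-324 - 3)² = (-327)² = 106929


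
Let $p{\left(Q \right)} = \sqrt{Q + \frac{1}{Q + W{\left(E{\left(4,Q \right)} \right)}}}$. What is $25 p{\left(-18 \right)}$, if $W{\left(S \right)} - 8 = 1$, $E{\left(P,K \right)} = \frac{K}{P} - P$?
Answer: $\frac{25 i \sqrt{163}}{3} \approx 106.39 i$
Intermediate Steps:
$E{\left(P,K \right)} = - P + \frac{K}{P}$
$W{\left(S \right)} = 9$ ($W{\left(S \right)} = 8 + 1 = 9$)
$p{\left(Q \right)} = \sqrt{Q + \frac{1}{9 + Q}}$ ($p{\left(Q \right)} = \sqrt{Q + \frac{1}{Q + 9}} = \sqrt{Q + \frac{1}{9 + Q}}$)
$25 p{\left(-18 \right)} = 25 \sqrt{\frac{1 - 18 \left(9 - 18\right)}{9 - 18}} = 25 \sqrt{\frac{1 - -162}{-9}} = 25 \sqrt{- \frac{1 + 162}{9}} = 25 \sqrt{\left(- \frac{1}{9}\right) 163} = 25 \sqrt{- \frac{163}{9}} = 25 \frac{i \sqrt{163}}{3} = \frac{25 i \sqrt{163}}{3}$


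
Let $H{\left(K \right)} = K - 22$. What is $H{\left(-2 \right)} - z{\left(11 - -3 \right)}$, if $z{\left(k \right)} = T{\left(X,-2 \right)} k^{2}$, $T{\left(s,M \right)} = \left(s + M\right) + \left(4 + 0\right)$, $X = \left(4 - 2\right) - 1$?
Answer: $-612$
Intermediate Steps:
$H{\left(K \right)} = -22 + K$
$X = 1$ ($X = 2 - 1 = 1$)
$T{\left(s,M \right)} = 4 + M + s$ ($T{\left(s,M \right)} = \left(M + s\right) + 4 = 4 + M + s$)
$z{\left(k \right)} = 3 k^{2}$ ($z{\left(k \right)} = \left(4 - 2 + 1\right) k^{2} = 3 k^{2}$)
$H{\left(-2 \right)} - z{\left(11 - -3 \right)} = \left(-22 - 2\right) - 3 \left(11 - -3\right)^{2} = -24 - 3 \left(11 + 3\right)^{2} = -24 - 3 \cdot 14^{2} = -24 - 3 \cdot 196 = -24 - 588 = -612$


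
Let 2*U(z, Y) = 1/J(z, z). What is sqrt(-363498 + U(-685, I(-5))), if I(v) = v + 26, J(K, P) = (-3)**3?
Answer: I*sqrt(117773358)/18 ≈ 602.91*I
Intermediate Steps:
J(K, P) = -27
I(v) = 26 + v
U(z, Y) = -1/54 (U(z, Y) = (1/2)/(-27) = (1/2)*(-1/27) = -1/54)
sqrt(-363498 + U(-685, I(-5))) = sqrt(-363498 - 1/54) = sqrt(-19628893/54) = I*sqrt(117773358)/18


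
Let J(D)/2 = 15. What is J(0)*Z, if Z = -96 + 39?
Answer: -1710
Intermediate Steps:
J(D) = 30 (J(D) = 2*15 = 30)
Z = -57
J(0)*Z = 30*(-57) = -1710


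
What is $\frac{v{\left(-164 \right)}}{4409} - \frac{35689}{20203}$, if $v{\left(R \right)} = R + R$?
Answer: $- \frac{1842465}{1000843} \approx -1.8409$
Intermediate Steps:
$v{\left(R \right)} = 2 R$
$\frac{v{\left(-164 \right)}}{4409} - \frac{35689}{20203} = \frac{2 \left(-164\right)}{4409} - \frac{35689}{20203} = \left(-328\right) \frac{1}{4409} - \frac{401}{227} = - \frac{328}{4409} - \frac{401}{227} = - \frac{1842465}{1000843}$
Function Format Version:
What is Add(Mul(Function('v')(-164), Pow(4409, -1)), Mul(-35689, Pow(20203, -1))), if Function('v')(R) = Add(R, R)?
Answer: Rational(-1842465, 1000843) ≈ -1.8409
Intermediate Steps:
Function('v')(R) = Mul(2, R)
Add(Mul(Function('v')(-164), Pow(4409, -1)), Mul(-35689, Pow(20203, -1))) = Add(Mul(Mul(2, -164), Pow(4409, -1)), Mul(-35689, Pow(20203, -1))) = Add(Mul(-328, Rational(1, 4409)), Mul(-35689, Rational(1, 20203))) = Add(Rational(-328, 4409), Rational(-401, 227)) = Rational(-1842465, 1000843)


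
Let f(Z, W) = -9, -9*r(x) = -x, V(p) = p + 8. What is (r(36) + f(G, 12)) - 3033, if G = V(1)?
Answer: -3038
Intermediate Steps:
V(p) = 8 + p
r(x) = x/9 (r(x) = -(-1)*x/9 = x/9)
G = 9 (G = 8 + 1 = 9)
(r(36) + f(G, 12)) - 3033 = ((1/9)*36 - 9) - 3033 = (4 - 9) - 3033 = -5 - 3033 = -3038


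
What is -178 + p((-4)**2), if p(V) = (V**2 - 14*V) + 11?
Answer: -135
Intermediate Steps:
p(V) = 11 + V**2 - 14*V
-178 + p((-4)**2) = -178 + (11 + ((-4)**2)**2 - 14*(-4)**2) = -178 + (11 + 16**2 - 14*16) = -178 + (11 + 256 - 224) = -178 + 43 = -135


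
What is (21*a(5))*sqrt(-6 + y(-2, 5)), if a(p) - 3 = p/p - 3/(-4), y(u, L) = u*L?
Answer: 399*I ≈ 399.0*I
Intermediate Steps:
y(u, L) = L*u
a(p) = 19/4 (a(p) = 3 + (p/p - 3/(-4)) = 3 + (1 - 3*(-1/4)) = 3 + (1 + 3/4) = 3 + 7/4 = 19/4)
(21*a(5))*sqrt(-6 + y(-2, 5)) = (21*(19/4))*sqrt(-6 + 5*(-2)) = 399*sqrt(-6 - 10)/4 = 399*sqrt(-16)/4 = 399*(4*I)/4 = 399*I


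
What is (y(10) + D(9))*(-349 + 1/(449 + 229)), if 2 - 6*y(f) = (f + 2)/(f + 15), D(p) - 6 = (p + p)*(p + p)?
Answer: -5860865549/50850 ≈ -1.1526e+5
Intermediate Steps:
D(p) = 6 + 4*p² (D(p) = 6 + (p + p)*(p + p) = 6 + (2*p)*(2*p) = 6 + 4*p²)
y(f) = ⅓ - (2 + f)/(6*(15 + f)) (y(f) = ⅓ - (f + 2)/(6*(f + 15)) = ⅓ - (2 + f)/(6*(15 + f)))
(y(10) + D(9))*(-349 + 1/(449 + 229)) = ((28 + 10)/(6*(15 + 10)) + (6 + 4*9²))*(-349 + 1/(449 + 229)) = ((⅙)*38/25 + (6 + 4*81))*(-349 + 1/678) = ((⅙)*(1/25)*38 + (6 + 324))*(-349 + 1/678) = (19/75 + 330)*(-236621/678) = (24769/75)*(-236621/678) = -5860865549/50850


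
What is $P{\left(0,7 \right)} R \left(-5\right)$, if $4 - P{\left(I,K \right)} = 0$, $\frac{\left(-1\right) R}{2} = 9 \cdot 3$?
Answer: $1080$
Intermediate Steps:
$R = -54$ ($R = - 2 \cdot 9 \cdot 3 = \left(-2\right) 27 = -54$)
$P{\left(I,K \right)} = 4$ ($P{\left(I,K \right)} = 4 - 0 = 4 + 0 = 4$)
$P{\left(0,7 \right)} R \left(-5\right) = 4 \left(-54\right) \left(-5\right) = \left(-216\right) \left(-5\right) = 1080$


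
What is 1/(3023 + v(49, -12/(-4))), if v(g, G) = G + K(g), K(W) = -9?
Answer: 1/3017 ≈ 0.00033145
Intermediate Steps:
v(g, G) = -9 + G (v(g, G) = G - 9 = -9 + G)
1/(3023 + v(49, -12/(-4))) = 1/(3023 + (-9 - 12/(-4))) = 1/(3023 + (-9 - 12*(-¼))) = 1/(3023 + (-9 + 3)) = 1/(3023 - 6) = 1/3017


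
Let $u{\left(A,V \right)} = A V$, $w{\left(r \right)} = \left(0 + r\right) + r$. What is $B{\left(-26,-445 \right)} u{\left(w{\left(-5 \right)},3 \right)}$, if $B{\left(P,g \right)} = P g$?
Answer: $-347100$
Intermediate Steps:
$w{\left(r \right)} = 2 r$ ($w{\left(r \right)} = r + r = 2 r$)
$B{\left(-26,-445 \right)} u{\left(w{\left(-5 \right)},3 \right)} = \left(-26\right) \left(-445\right) 2 \left(-5\right) 3 = 11570 \left(\left(-10\right) 3\right) = 11570 \left(-30\right) = -347100$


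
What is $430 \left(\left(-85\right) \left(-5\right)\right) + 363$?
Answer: $183113$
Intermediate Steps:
$430 \left(\left(-85\right) \left(-5\right)\right) + 363 = 430 \cdot 425 + 363 = 182750 + 363 = 183113$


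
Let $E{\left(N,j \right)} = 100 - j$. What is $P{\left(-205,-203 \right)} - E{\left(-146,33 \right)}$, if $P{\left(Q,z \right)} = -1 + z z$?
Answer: $41141$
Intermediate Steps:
$P{\left(Q,z \right)} = -1 + z^{2}$
$P{\left(-205,-203 \right)} - E{\left(-146,33 \right)} = \left(-1 + \left(-203\right)^{2}\right) - \left(100 - 33\right) = \left(-1 + 41209\right) - \left(100 - 33\right) = 41208 - 67 = 41141$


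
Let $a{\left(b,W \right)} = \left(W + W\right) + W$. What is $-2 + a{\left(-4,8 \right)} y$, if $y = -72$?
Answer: $-1730$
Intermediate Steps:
$a{\left(b,W \right)} = 3 W$ ($a{\left(b,W \right)} = 2 W + W = 3 W$)
$-2 + a{\left(-4,8 \right)} y = -2 + 3 \cdot 8 \left(-72\right) = -2 + 24 \left(-72\right) = -2 - 1728 = -1730$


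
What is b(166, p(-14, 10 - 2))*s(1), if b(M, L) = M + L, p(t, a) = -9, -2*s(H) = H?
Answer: -157/2 ≈ -78.500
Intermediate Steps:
s(H) = -H/2
b(M, L) = L + M
b(166, p(-14, 10 - 2))*s(1) = (-9 + 166)*(-½*1) = 157*(-½) = -157/2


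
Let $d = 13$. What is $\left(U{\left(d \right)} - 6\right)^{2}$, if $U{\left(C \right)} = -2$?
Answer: $64$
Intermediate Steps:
$\left(U{\left(d \right)} - 6\right)^{2} = \left(-2 - 6\right)^{2} = \left(-8\right)^{2} = 64$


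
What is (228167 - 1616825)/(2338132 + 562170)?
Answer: -694329/1450151 ≈ -0.47880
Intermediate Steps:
(228167 - 1616825)/(2338132 + 562170) = -1388658/2900302 = -1388658*1/2900302 = -694329/1450151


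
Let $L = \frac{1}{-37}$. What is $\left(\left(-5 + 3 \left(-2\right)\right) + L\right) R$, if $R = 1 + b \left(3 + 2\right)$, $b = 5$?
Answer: $- \frac{10608}{37} \approx -286.7$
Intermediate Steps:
$L = - \frac{1}{37} \approx -0.027027$
$R = 26$ ($R = 1 + 5 \left(3 + 2\right) = 1 + 5 \cdot 5 = 1 + 25 = 26$)
$\left(\left(-5 + 3 \left(-2\right)\right) + L\right) R = \left(\left(-5 + 3 \left(-2\right)\right) - \frac{1}{37}\right) 26 = \left(\left(-5 - 6\right) - \frac{1}{37}\right) 26 = \left(-11 - \frac{1}{37}\right) 26 = \left(- \frac{408}{37}\right) 26 = - \frac{10608}{37}$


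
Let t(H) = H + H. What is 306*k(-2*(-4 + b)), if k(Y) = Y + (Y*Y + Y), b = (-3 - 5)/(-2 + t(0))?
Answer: 0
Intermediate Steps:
t(H) = 2*H
b = 4 (b = (-3 - 5)/(-2 + 2*0) = -8/(-2 + 0) = -8/(-2) = -8*(-1/2) = 4)
k(Y) = Y**2 + 2*Y (k(Y) = Y + (Y**2 + Y) = Y + (Y + Y**2) = Y**2 + 2*Y)
306*k(-2*(-4 + b)) = 306*((-2*(-4 + 4))*(2 - 2*(-4 + 4))) = 306*((-2*0)*(2 - 2*0)) = 306*(0*(2 + 0)) = 306*(0*2) = 306*0 = 0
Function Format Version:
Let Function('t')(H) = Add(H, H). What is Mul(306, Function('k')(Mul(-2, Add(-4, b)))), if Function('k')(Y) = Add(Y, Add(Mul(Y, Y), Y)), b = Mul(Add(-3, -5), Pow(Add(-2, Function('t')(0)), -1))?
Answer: 0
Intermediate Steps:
Function('t')(H) = Mul(2, H)
b = 4 (b = Mul(Add(-3, -5), Pow(Add(-2, Mul(2, 0)), -1)) = Mul(-8, Pow(Add(-2, 0), -1)) = Mul(-8, Pow(-2, -1)) = Mul(-8, Rational(-1, 2)) = 4)
Function('k')(Y) = Add(Pow(Y, 2), Mul(2, Y)) (Function('k')(Y) = Add(Y, Add(Pow(Y, 2), Y)) = Add(Y, Add(Y, Pow(Y, 2))) = Add(Pow(Y, 2), Mul(2, Y)))
Mul(306, Function('k')(Mul(-2, Add(-4, b)))) = Mul(306, Mul(Mul(-2, Add(-4, 4)), Add(2, Mul(-2, Add(-4, 4))))) = Mul(306, Mul(Mul(-2, 0), Add(2, Mul(-2, 0)))) = Mul(306, Mul(0, Add(2, 0))) = Mul(306, Mul(0, 2)) = Mul(306, 0) = 0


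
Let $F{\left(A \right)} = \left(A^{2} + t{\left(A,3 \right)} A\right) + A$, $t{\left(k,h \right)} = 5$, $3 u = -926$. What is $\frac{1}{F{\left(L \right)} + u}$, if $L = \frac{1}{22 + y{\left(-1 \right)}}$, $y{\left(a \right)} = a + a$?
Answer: $- \frac{1200}{370037} \approx -0.0032429$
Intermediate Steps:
$u = - \frac{926}{3}$ ($u = \frac{1}{3} \left(-926\right) = - \frac{926}{3} \approx -308.67$)
$y{\left(a \right)} = 2 a$
$L = \frac{1}{20}$ ($L = \frac{1}{22 + 2 \left(-1\right)} = \frac{1}{22 - 2} = \frac{1}{20} \approx 0.05$)
$F{\left(A \right)} = A^{2} + 6 A$ ($F{\left(A \right)} = \left(A^{2} + 5 A\right) + A = A^{2} + 6 A$)
$\frac{1}{F{\left(L \right)} + u} = \frac{1}{\frac{6 + \frac{1}{20}}{20} - \frac{926}{3}} = \frac{1}{\frac{1}{20} \cdot \frac{121}{20} - \frac{926}{3}} = \frac{1}{\frac{121}{400} - \frac{926}{3}} = \frac{1}{- \frac{370037}{1200}} = - \frac{1200}{370037}$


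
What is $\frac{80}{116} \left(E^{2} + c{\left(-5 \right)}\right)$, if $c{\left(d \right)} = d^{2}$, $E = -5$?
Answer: $\frac{1000}{29} \approx 34.483$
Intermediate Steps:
$\frac{80}{116} \left(E^{2} + c{\left(-5 \right)}\right) = \frac{80}{116} \left(\left(-5\right)^{2} + \left(-5\right)^{2}\right) = 80 \cdot \frac{1}{116} \left(25 + 25\right) = \frac{20}{29} \cdot 50 = \frac{1000}{29}$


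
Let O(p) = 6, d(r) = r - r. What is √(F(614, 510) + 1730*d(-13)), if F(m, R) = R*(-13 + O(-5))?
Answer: I*√3570 ≈ 59.749*I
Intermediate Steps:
d(r) = 0
F(m, R) = -7*R (F(m, R) = R*(-13 + 6) = R*(-7) = -7*R)
√(F(614, 510) + 1730*d(-13)) = √(-7*510 + 1730*0) = √(-3570 + 0) = √(-3570) = I*√3570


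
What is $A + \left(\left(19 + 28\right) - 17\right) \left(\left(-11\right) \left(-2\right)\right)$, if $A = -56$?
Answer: $604$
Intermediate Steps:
$A + \left(\left(19 + 28\right) - 17\right) \left(\left(-11\right) \left(-2\right)\right) = -56 + \left(\left(19 + 28\right) - 17\right) \left(\left(-11\right) \left(-2\right)\right) = -56 + \left(47 - 17\right) 22 = -56 + 30 \cdot 22 = -56 + 660 = 604$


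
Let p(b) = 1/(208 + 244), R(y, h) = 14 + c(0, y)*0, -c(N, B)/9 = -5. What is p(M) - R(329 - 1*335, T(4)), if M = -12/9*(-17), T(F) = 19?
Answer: -6327/452 ≈ -13.998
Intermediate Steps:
c(N, B) = 45 (c(N, B) = -9*(-5) = 45)
R(y, h) = 14 (R(y, h) = 14 + 45*0 = 14 + 0 = 14)
M = 68/3 (M = -12*1/9*(-17) = -4/3*(-17) = 68/3 ≈ 22.667)
p(b) = 1/452
p(M) - R(329 - 1*335, T(4)) = 1/452 - 1*14 = 1/452 - 14 = -6327/452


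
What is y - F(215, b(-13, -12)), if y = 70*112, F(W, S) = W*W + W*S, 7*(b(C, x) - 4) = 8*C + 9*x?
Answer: -229135/7 ≈ -32734.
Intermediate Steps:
b(C, x) = 4 + 8*C/7 + 9*x/7 (b(C, x) = 4 + (8*C + 9*x)/7 = 4 + (8*C/7 + 9*x/7) = 4 + 8*C/7 + 9*x/7)
F(W, S) = W² + S*W
y = 7840
y - F(215, b(-13, -12)) = 7840 - 215*((4 + (8/7)*(-13) + (9/7)*(-12)) + 215) = 7840 - 215*((4 - 104/7 - 108/7) + 215) = 7840 - 215*(-184/7 + 215) = 7840 - 215*1321/7 = 7840 - 1*284015/7 = 7840 - 284015/7 = -229135/7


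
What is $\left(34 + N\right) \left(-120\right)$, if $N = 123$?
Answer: $-18840$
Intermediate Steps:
$\left(34 + N\right) \left(-120\right) = \left(34 + 123\right) \left(-120\right) = 157 \left(-120\right) = -18840$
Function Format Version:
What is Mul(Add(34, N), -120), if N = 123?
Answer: -18840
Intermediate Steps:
Mul(Add(34, N), -120) = Mul(Add(34, 123), -120) = Mul(157, -120) = -18840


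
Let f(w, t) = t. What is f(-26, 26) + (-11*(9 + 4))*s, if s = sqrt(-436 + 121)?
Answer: 26 - 429*I*sqrt(35) ≈ 26.0 - 2538.0*I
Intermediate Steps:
s = 3*I*sqrt(35) (s = sqrt(-315) = 3*I*sqrt(35) ≈ 17.748*I)
f(-26, 26) + (-11*(9 + 4))*s = 26 + (-11*(9 + 4))*(3*I*sqrt(35)) = 26 + (-11*13)*(3*I*sqrt(35)) = 26 - 429*I*sqrt(35)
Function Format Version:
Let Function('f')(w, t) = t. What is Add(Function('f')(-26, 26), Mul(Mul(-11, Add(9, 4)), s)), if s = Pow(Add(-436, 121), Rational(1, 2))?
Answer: Add(26, Mul(-429, I, Pow(35, Rational(1, 2)))) ≈ Add(26.000, Mul(-2538.0, I))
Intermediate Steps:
s = Mul(3, I, Pow(35, Rational(1, 2))) (s = Pow(-315, Rational(1, 2)) = Mul(3, I, Pow(35, Rational(1, 2))) ≈ Mul(17.748, I))
Add(Function('f')(-26, 26), Mul(Mul(-11, Add(9, 4)), s)) = Add(26, Mul(Mul(-11, Add(9, 4)), Mul(3, I, Pow(35, Rational(1, 2))))) = Add(26, Mul(Mul(-11, 13), Mul(3, I, Pow(35, Rational(1, 2))))) = Add(26, Mul(-143, Mul(3, I, Pow(35, Rational(1, 2))))) = Add(26, Mul(-429, I, Pow(35, Rational(1, 2))))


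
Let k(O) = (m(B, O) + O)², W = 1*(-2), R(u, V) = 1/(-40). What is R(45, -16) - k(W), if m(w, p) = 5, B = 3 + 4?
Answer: -361/40 ≈ -9.0250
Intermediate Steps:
R(u, V) = -1/40
B = 7
W = -2
k(O) = (5 + O)²
R(45, -16) - k(W) = -1/40 - (5 - 2)² = -1/40 - 1*3² = -1/40 - 1*9 = -1/40 - 9 = -361/40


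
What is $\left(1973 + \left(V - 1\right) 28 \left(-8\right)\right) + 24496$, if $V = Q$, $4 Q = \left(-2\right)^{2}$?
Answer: $26469$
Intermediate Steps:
$Q = 1$ ($Q = \frac{\left(-2\right)^{2}}{4} = \frac{1}{4} \cdot 4 = 1$)
$V = 1$
$\left(1973 + \left(V - 1\right) 28 \left(-8\right)\right) + 24496 = \left(1973 + \left(1 - 1\right) 28 \left(-8\right)\right) + 24496 = \left(1973 + 0 \cdot 28 \left(-8\right)\right) + 24496 = \left(1973 + 0 \left(-8\right)\right) + 24496 = \left(1973 + 0\right) + 24496 = 1973 + 24496 = 26469$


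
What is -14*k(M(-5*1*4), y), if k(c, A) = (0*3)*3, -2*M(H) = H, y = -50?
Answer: 0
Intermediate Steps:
M(H) = -H/2
k(c, A) = 0 (k(c, A) = 0*3 = 0)
-14*k(M(-5*1*4), y) = -14*0 = 0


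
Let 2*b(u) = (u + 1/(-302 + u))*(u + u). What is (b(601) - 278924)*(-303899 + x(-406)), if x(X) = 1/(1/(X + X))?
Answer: -7496324508464/299 ≈ -2.5071e+10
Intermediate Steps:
x(X) = 2*X (x(X) = 1/(1/(2*X)) = 2*X)
b(u) = u*(u + 1/(-302 + u)) (b(u) = ((u + 1/(-302 + u))*(u + u))/2 = ((u + 1/(-302 + u))*(2*u))/2 = (2*u*(u + 1/(-302 + u)))/2 = u*(u + 1/(-302 + u)))
(b(601) - 278924)*(-303899 + x(-406)) = (601*(1 + 601² - 302*601)/(-302 + 601) - 278924)*(-303899 + 2*(-406)) = (601*(1 + 361201 - 181502)/299 - 278924)*(-303899 - 812) = (601*(1/299)*179700 - 278924)*(-304711) = (107999700/299 - 278924)*(-304711) = (24601424/299)*(-304711) = -7496324508464/299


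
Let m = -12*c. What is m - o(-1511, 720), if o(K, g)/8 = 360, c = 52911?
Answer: -637812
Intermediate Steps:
o(K, g) = 2880 (o(K, g) = 8*360 = 2880)
m = -634932 (m = -12*52911 = -634932)
m - o(-1511, 720) = -634932 - 1*2880 = -634932 - 2880 = -637812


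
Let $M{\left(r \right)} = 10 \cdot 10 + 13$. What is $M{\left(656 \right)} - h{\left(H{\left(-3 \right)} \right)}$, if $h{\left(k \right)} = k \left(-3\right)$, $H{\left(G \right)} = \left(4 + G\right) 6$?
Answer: $131$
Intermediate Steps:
$M{\left(r \right)} = 113$ ($M{\left(r \right)} = 100 + 13 = 113$)
$H{\left(G \right)} = 24 + 6 G$
$h{\left(k \right)} = - 3 k$
$M{\left(656 \right)} - h{\left(H{\left(-3 \right)} \right)} = 113 - - 3 \left(24 + 6 \left(-3\right)\right) = 113 - - 3 \left(24 - 18\right) = 113 - \left(-3\right) 6 = 113 - -18 = 113 + 18 = 131$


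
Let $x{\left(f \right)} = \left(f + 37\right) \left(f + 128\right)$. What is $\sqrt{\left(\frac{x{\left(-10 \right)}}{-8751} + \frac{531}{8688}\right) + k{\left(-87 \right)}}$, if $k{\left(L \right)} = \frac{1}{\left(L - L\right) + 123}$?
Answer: $\frac{i \sqrt{19894030072849947}}{259764684} \approx 0.54298 i$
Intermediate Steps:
$x{\left(f \right)} = \left(37 + f\right) \left(128 + f\right)$
$k{\left(L \right)} = \frac{1}{123}$ ($k{\left(L \right)} = \frac{1}{0 + 123} = \frac{1}{123}$)
$\sqrt{\left(\frac{x{\left(-10 \right)}}{-8751} + \frac{531}{8688}\right) + k{\left(-87 \right)}} = \sqrt{\left(\frac{4736 + \left(-10\right)^{2} + 165 \left(-10\right)}{-8751} + \frac{531}{8688}\right) + \frac{1}{123}} = \sqrt{\left(\left(4736 + 100 - 1650\right) \left(- \frac{1}{8751}\right) + 531 \cdot \frac{1}{8688}\right) + \frac{1}{123}} = \sqrt{\left(3186 \left(- \frac{1}{8751}\right) + \frac{177}{2896}\right) + \frac{1}{123}} = \sqrt{\left(- \frac{1062}{2917} + \frac{177}{2896}\right) + \frac{1}{123}} = \sqrt{- \frac{2559243}{8447632} + \frac{1}{123}} = \sqrt{- \frac{306339257}{1039058736}} = \frac{i \sqrt{19894030072849947}}{259764684}$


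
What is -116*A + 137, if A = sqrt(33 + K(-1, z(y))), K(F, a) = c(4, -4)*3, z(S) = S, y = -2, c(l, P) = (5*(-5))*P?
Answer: 137 - 348*sqrt(37) ≈ -1979.8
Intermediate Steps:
c(l, P) = -25*P
K(F, a) = 300 (K(F, a) = -25*(-4)*3 = 100*3 = 300)
A = 3*sqrt(37) (A = sqrt(33 + 300) = sqrt(333) = 3*sqrt(37) ≈ 18.248)
-116*A + 137 = -348*sqrt(37) + 137 = 137 - 348*sqrt(37)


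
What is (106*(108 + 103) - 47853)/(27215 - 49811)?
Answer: 3641/3228 ≈ 1.1279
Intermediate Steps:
(106*(108 + 103) - 47853)/(27215 - 49811) = (106*211 - 47853)/(-22596) = (22366 - 47853)*(-1/22596) = -25487*(-1/22596) = 3641/3228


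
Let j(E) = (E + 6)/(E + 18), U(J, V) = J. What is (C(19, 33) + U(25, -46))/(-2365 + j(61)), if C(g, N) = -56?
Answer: 2449/186768 ≈ 0.013113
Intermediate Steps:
j(E) = (6 + E)/(18 + E)
(C(19, 33) + U(25, -46))/(-2365 + j(61)) = (-56 + 25)/(-2365 + (6 + 61)/(18 + 61)) = -31/(-2365 + 67/79) = -31/(-186768/79) = -31*(-79/186768) = 2449/186768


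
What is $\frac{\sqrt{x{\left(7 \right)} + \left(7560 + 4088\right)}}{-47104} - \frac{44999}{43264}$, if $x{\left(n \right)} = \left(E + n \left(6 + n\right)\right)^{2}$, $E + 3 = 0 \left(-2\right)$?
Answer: $- \frac{44999}{43264} - \frac{\sqrt{303}}{5888} \approx -1.0431$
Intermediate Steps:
$E = -3$ ($E = -3 + 0 \left(-2\right) = -3 + 0 = -3$)
$x{\left(n \right)} = \left(-3 + n \left(6 + n\right)\right)^{2}$
$\frac{\sqrt{x{\left(7 \right)} + \left(7560 + 4088\right)}}{-47104} - \frac{44999}{43264} = \frac{\sqrt{\left(-3 + 7^{2} + 6 \cdot 7\right)^{2} + \left(7560 + 4088\right)}}{-47104} - \frac{44999}{43264} = \sqrt{\left(-3 + 49 + 42\right)^{2} + 11648} \left(- \frac{1}{47104}\right) - \frac{44999}{43264} = \sqrt{88^{2} + 11648} \left(- \frac{1}{47104}\right) - \frac{44999}{43264} = \sqrt{7744 + 11648} \left(- \frac{1}{47104}\right) - \frac{44999}{43264} = \sqrt{19392} \left(- \frac{1}{47104}\right) - \frac{44999}{43264} = 8 \sqrt{303} \left(- \frac{1}{47104}\right) - \frac{44999}{43264} = - \frac{\sqrt{303}}{5888} - \frac{44999}{43264} = - \frac{44999}{43264} - \frac{\sqrt{303}}{5888}$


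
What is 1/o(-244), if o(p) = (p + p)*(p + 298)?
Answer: -1/26352 ≈ -3.7948e-5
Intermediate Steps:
o(p) = 2*p*(298 + p) (o(p) = (2*p)*(298 + p) = 2*p*(298 + p))
1/o(-244) = 1/(2*(-244)*(298 - 244)) = 1/(2*(-244)*54) = 1/(-26352) = -1/26352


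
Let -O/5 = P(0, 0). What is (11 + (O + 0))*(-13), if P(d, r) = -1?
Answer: -208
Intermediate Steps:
O = 5 (O = -5*(-1) = 5)
(11 + (O + 0))*(-13) = (11 + (5 + 0))*(-13) = (11 + 5)*(-13) = 16*(-13) = -208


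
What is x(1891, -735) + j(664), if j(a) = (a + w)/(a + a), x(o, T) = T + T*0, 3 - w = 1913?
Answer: -488663/664 ≈ -735.94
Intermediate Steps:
w = -1910 (w = 3 - 1*1913 = 3 - 1913 = -1910)
x(o, T) = T (x(o, T) = T + 0 = T)
j(a) = (-1910 + a)/(2*a) (j(a) = (a - 1910)/(a + a) = (-1910 + a)/((2*a)) = (-1910 + a)*(1/(2*a)) = (-1910 + a)/(2*a))
x(1891, -735) + j(664) = -735 + (½)*(-1910 + 664)/664 = -735 + (½)*(1/664)*(-1246) = -735 - 623/664 = -488663/664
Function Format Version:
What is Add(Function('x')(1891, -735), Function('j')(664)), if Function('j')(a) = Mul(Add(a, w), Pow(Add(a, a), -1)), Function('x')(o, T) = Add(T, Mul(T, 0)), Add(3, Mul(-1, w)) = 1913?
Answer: Rational(-488663, 664) ≈ -735.94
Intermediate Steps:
w = -1910 (w = Add(3, Mul(-1, 1913)) = Add(3, -1913) = -1910)
Function('x')(o, T) = T (Function('x')(o, T) = Add(T, 0) = T)
Function('j')(a) = Mul(Rational(1, 2), Pow(a, -1), Add(-1910, a)) (Function('j')(a) = Mul(Add(a, -1910), Pow(Add(a, a), -1)) = Mul(Add(-1910, a), Pow(Mul(2, a), -1)) = Mul(Add(-1910, a), Mul(Rational(1, 2), Pow(a, -1))) = Mul(Rational(1, 2), Pow(a, -1), Add(-1910, a)))
Add(Function('x')(1891, -735), Function('j')(664)) = Add(-735, Mul(Rational(1, 2), Pow(664, -1), Add(-1910, 664))) = Add(-735, Mul(Rational(1, 2), Rational(1, 664), -1246)) = Add(-735, Rational(-623, 664)) = Rational(-488663, 664)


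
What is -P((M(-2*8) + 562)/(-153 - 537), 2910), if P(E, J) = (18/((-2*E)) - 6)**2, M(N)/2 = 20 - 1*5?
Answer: -1766241/87616 ≈ -20.159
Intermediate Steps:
M(N) = 30 (M(N) = 2*(20 - 1*5) = 2*(20 - 5) = 2*15 = 30)
P(E, J) = (-6 - 9/E)**2 (P(E, J) = (18*(-1/(2*E)) - 6)**2 = (-9/E - 6)**2 = (-6 - 9/E)**2)
-P((M(-2*8) + 562)/(-153 - 537), 2910) = -9*(3 + 2*((30 + 562)/(-153 - 537)))**2/((30 + 562)/(-153 - 537))**2 = -9*(3 + 2*(592/(-690)))**2/(592/(-690))**2 = -9*(3 + 2*(592*(-1/690)))**2/(592*(-1/690))**2 = -9*(3 + 2*(-296/345))**2/(-296/345)**2 = -9*119025*(3 - 592/345)**2/87616 = -9*119025*(443/345)**2/87616 = -9*119025*196249/(87616*119025) = -1*1766241/87616 = -1766241/87616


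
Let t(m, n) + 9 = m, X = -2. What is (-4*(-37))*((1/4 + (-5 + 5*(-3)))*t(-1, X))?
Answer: 29230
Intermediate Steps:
t(m, n) = -9 + m
(-4*(-37))*((1/4 + (-5 + 5*(-3)))*t(-1, X)) = (-4*(-37))*((1/4 + (-5 + 5*(-3)))*(-9 - 1)) = 148*((1*(¼) + (-5 - 15))*(-10)) = 148*((¼ - 20)*(-10)) = 148*(-79/4*(-10)) = 148*(395/2) = 29230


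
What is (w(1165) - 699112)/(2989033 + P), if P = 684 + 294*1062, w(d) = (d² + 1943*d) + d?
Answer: 2922873/3301945 ≈ 0.88520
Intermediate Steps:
w(d) = d² + 1944*d
P = 312912 (P = 684 + 312228 = 312912)
(w(1165) - 699112)/(2989033 + P) = (1165*(1944 + 1165) - 699112)/(2989033 + 312912) = (1165*3109 - 699112)/3301945 = (3621985 - 699112)*(1/3301945) = 2922873*(1/3301945) = 2922873/3301945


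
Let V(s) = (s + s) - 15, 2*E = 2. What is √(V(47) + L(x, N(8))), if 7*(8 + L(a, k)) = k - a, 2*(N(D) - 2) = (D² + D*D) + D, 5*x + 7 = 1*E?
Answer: √99435/35 ≈ 9.0095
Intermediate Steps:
E = 1 (E = (½)*2 = 1)
x = -6/5 (x = -7/5 + (1*1)/5 = -7/5 + (⅕)*1 = -7/5 + ⅕ = -6/5 ≈ -1.2000)
N(D) = 2 + D² + D/2 (N(D) = 2 + ((D² + D*D) + D)/2 = 2 + ((D² + D²) + D)/2 = 2 + (2*D² + D)/2 = 2 + (D + 2*D²)/2 = 2 + (D² + D/2) = 2 + D² + D/2)
L(a, k) = -8 - a/7 + k/7 (L(a, k) = -8 + (k - a)/7 = -8 + (-a/7 + k/7) = -8 - a/7 + k/7)
V(s) = -15 + 2*s (V(s) = 2*s - 15 = -15 + 2*s)
√(V(47) + L(x, N(8))) = √((-15 + 2*47) + (-8 - ⅐*(-6/5) + (2 + 8² + (½)*8)/7)) = √((-15 + 94) + (-8 + 6/35 + (2 + 64 + 4)/7)) = √(79 + (-8 + 6/35 + (⅐)*70)) = √(79 + (-8 + 6/35 + 10)) = √(79 + 76/35) = √(2841/35) = √99435/35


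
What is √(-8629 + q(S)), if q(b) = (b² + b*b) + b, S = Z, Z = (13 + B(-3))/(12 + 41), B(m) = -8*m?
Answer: I*√24234162/53 ≈ 92.883*I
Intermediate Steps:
Z = 37/53 (Z = (13 - 8*(-3))/(12 + 41) = (13 + 24)/53 = 37*(1/53) = 37/53 ≈ 0.69811)
S = 37/53 ≈ 0.69811
q(b) = b + 2*b² (q(b) = (b² + b²) + b = 2*b² + b = b + 2*b²)
√(-8629 + q(S)) = √(-8629 + 37*(1 + 2*(37/53))/53) = √(-8629 + 37*(1 + 74/53)/53) = √(-8629 + (37/53)*(127/53)) = √(-8629 + 4699/2809) = √(-24234162/2809) = I*√24234162/53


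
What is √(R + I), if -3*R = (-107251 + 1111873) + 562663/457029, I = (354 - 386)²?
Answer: I*√7748130408515251/152343 ≈ 577.8*I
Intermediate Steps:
I = 1024 (I = (-32)² = 1024)
R = -459141950701/1371087 (R = -((-107251 + 1111873) + 562663/457029)/3 = -(1004622 + 562663*(1/457029))/3 = -(1004622 + 562663/457029)/3 = -⅓*459141950701/457029 = -459141950701/1371087 ≈ -3.3487e+5)
√(R + I) = √(-459141950701/1371087 + 1024) = √(-457737957613/1371087) = I*√7748130408515251/152343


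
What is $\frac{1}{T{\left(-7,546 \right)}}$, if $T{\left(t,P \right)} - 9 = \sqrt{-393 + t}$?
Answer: $\frac{9}{481} - \frac{20 i}{481} \approx 0.018711 - 0.04158 i$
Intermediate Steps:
$T{\left(t,P \right)} = 9 + \sqrt{-393 + t}$
$\frac{1}{T{\left(-7,546 \right)}} = \frac{1}{9 + \sqrt{-393 - 7}} = \frac{1}{9 + \sqrt{-400}} = \frac{1}{9 + 20 i} = \frac{9 - 20 i}{481}$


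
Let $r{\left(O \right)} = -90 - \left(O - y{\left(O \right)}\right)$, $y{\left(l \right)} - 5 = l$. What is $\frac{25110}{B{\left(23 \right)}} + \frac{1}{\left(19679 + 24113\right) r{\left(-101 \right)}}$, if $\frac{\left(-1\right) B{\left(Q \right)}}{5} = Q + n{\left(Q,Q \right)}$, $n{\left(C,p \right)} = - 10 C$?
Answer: $\frac{90306719}{3722320} \approx 24.261$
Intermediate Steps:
$y{\left(l \right)} = 5 + l$
$r{\left(O \right)} = -85$ ($r{\left(O \right)} = -90 - \left(O - \left(5 + O\right)\right) = -90 - -5 = -90 + 5 = -85$)
$B{\left(Q \right)} = 45 Q$ ($B{\left(Q \right)} = - 5 \left(Q - 10 Q\right) = - 5 \left(- 9 Q\right) = 45 Q$)
$\frac{25110}{B{\left(23 \right)}} + \frac{1}{\left(19679 + 24113\right) r{\left(-101 \right)}} = \frac{25110}{45 \cdot 23} + \frac{1}{\left(19679 + 24113\right) \left(-85\right)} = \frac{25110}{1035} + \frac{1}{43792} \left(- \frac{1}{85}\right) = 25110 \cdot \frac{1}{1035} + \frac{1}{43792} \left(- \frac{1}{85}\right) = \frac{558}{23} - \frac{1}{3722320} = \frac{90306719}{3722320}$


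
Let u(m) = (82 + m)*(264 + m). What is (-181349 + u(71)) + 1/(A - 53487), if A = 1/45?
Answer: -313125069961/2406914 ≈ -1.3009e+5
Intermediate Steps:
A = 1/45 ≈ 0.022222
(-181349 + u(71)) + 1/(A - 53487) = (-181349 + (21648 + 71**2 + 346*71)) + 1/(1/45 - 53487) = (-181349 + (21648 + 5041 + 24566)) + 1/(-2406914/45) = (-181349 + 51255) - 45/2406914 = -130094 - 45/2406914 = -313125069961/2406914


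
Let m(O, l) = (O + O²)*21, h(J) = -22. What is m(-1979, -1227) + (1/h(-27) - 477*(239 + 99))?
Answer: 1804934471/22 ≈ 8.2042e+7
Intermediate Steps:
m(O, l) = 21*O + 21*O²
m(-1979, -1227) + (1/h(-27) - 477*(239 + 99)) = 21*(-1979)*(1 - 1979) + (1/(-22) - 477*(239 + 99)) = 21*(-1979)*(-1978) + (-1/22 - 477*338) = 82203702 + (-1/22 - 161226) = 82203702 - 3546973/22 = 1804934471/22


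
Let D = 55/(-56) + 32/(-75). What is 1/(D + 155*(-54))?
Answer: -4200/35159917 ≈ -0.00011945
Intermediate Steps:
D = -5917/4200 (D = 55*(-1/56) + 32*(-1/75) = -55/56 - 32/75 = -5917/4200 ≈ -1.4088)
1/(D + 155*(-54)) = 1/(-5917/4200 + 155*(-54)) = 1/(-5917/4200 - 8370) = 1/(-35159917/4200) = -4200/35159917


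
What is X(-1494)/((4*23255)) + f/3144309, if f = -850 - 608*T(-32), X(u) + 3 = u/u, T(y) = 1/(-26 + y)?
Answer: -174788203/605858933730 ≈ -0.00028850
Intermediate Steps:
X(u) = -2 (X(u) = -3 + u/u = -3 + 1 = -2)
f = -24346/29 (f = -850 - 608/(-26 - 32) = -850 - 608/(-58) = -850 - 608*(-1/58) = -850 + 304/29 = -24346/29 ≈ -839.52)
X(-1494)/((4*23255)) + f/3144309 = -2/(4*23255) - 24346/29/3144309 = -2/93020 - 24346/29*1/3144309 = -2*1/93020 - 3478/13026423 = -1/46510 - 3478/13026423 = -174788203/605858933730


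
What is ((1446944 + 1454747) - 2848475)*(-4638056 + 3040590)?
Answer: -85010750656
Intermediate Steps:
((1446944 + 1454747) - 2848475)*(-4638056 + 3040590) = (2901691 - 2848475)*(-1597466) = 53216*(-1597466) = -85010750656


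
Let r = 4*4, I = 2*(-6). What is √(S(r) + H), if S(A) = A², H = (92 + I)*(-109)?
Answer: 92*I ≈ 92.0*I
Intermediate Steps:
I = -12
H = -8720 (H = (92 - 12)*(-109) = 80*(-109) = -8720)
r = 16
√(S(r) + H) = √(16² - 8720) = √(256 - 8720) = √(-8464) = 92*I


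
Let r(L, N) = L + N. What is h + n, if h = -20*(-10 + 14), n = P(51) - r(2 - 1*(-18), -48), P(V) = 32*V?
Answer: 1580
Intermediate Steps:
n = 1660 (n = 32*51 - ((2 - 1*(-18)) - 48) = 1632 - ((2 + 18) - 48) = 1632 - (20 - 48) = 1632 - 1*(-28) = 1632 + 28 = 1660)
h = -80 (h = -20*4 = -80)
h + n = -80 + 1660 = 1580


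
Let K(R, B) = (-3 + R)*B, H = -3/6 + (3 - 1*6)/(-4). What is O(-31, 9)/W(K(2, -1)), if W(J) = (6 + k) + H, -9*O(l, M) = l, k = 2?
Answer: 124/297 ≈ 0.41751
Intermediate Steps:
O(l, M) = -l/9
H = ¼ (H = -3*⅙ + (3 - 6)*(-¼) = -½ - 3*(-¼) = -½ + ¾ = ¼ ≈ 0.25000)
K(R, B) = B*(-3 + R)
W(J) = 33/4 (W(J) = (6 + 2) + ¼ = 8 + ¼ = 33/4)
O(-31, 9)/W(K(2, -1)) = (-⅑*(-31))/(33/4) = (31/9)*(4/33) = 124/297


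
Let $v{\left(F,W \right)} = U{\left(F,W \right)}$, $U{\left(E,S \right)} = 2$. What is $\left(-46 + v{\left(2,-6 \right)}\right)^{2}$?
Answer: $1936$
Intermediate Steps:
$v{\left(F,W \right)} = 2$
$\left(-46 + v{\left(2,-6 \right)}\right)^{2} = \left(-46 + 2\right)^{2} = \left(-44\right)^{2} = 1936$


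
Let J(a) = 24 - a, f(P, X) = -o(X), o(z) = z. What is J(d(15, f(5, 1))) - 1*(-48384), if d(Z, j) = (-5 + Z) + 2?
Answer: 48396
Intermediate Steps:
f(P, X) = -X
d(Z, j) = -3 + Z
J(d(15, f(5, 1))) - 1*(-48384) = (24 - (-3 + 15)) - 1*(-48384) = (24 - 1*12) + 48384 = (24 - 12) + 48384 = 12 + 48384 = 48396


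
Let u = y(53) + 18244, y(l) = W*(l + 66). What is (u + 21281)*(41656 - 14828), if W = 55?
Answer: 1235965960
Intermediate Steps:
y(l) = 3630 + 55*l (y(l) = 55*(l + 66) = 55*(66 + l) = 3630 + 55*l)
u = 24789 (u = (3630 + 55*53) + 18244 = (3630 + 2915) + 18244 = 6545 + 18244 = 24789)
(u + 21281)*(41656 - 14828) = (24789 + 21281)*(41656 - 14828) = 46070*26828 = 1235965960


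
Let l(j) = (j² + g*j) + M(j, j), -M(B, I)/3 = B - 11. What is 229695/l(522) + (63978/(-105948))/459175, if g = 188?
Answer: 620796294906523/997532929702350 ≈ 0.62233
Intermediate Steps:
M(B, I) = 33 - 3*B (M(B, I) = -3*(B - 11) = -3*(-11 + B) = 33 - 3*B)
l(j) = 33 + j² + 185*j (l(j) = (j² + 188*j) + (33 - 3*j) = 33 + j² + 185*j)
229695/l(522) + (63978/(-105948))/459175 = 229695/(33 + 522² + 185*522) + (63978/(-105948))/459175 = 229695/(33 + 272484 + 96570) + (63978*(-1/105948))*(1/459175) = 229695/369087 - 10663/17658*1/459175 = 229695*(1/369087) - 10663/8108112150 = 76565/123029 - 10663/8108112150 = 620796294906523/997532929702350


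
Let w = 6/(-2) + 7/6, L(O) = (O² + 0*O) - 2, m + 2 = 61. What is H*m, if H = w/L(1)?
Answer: 649/6 ≈ 108.17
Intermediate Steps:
m = 59 (m = -2 + 61 = 59)
L(O) = -2 + O² (L(O) = (O² + 0) - 2 = O² - 2 = -2 + O²)
w = -11/6 (w = 6*(-½) + 7*(⅙) = -3 + 7/6 = -11/6 ≈ -1.8333)
H = 11/6 (H = -11/(6*(-2 + 1²)) = -11/(6*(-2 + 1)) = -11/6/(-1) = -11/6*(-1) = 11/6 ≈ 1.8333)
H*m = (11/6)*59 = 649/6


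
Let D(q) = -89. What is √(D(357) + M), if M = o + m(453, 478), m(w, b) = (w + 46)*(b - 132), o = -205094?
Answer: I*√32529 ≈ 180.36*I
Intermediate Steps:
m(w, b) = (-132 + b)*(46 + w) (m(w, b) = (46 + w)*(-132 + b) = (-132 + b)*(46 + w))
M = -32440 (M = -205094 + (-6072 - 132*453 + 46*478 + 478*453) = -205094 + (-6072 - 59796 + 21988 + 216534) = -205094 + 172654 = -32440)
√(D(357) + M) = √(-89 - 32440) = √(-32529) = I*√32529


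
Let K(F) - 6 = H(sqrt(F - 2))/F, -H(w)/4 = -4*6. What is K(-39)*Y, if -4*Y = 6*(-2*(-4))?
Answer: -552/13 ≈ -42.462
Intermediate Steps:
H(w) = 96 (H(w) = -(-16)*6 = -4*(-24) = 96)
K(F) = 6 + 96/F
Y = -12 (Y = -3*(-2*(-4))/2 = -3*8/2 = -1/4*48 = -12)
K(-39)*Y = (6 + 96/(-39))*(-12) = (6 + 96*(-1/39))*(-12) = (6 - 32/13)*(-12) = (46/13)*(-12) = -552/13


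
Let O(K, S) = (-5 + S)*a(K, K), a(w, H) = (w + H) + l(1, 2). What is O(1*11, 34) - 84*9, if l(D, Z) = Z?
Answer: -60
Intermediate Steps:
a(w, H) = 2 + H + w (a(w, H) = (w + H) + 2 = (H + w) + 2 = 2 + H + w)
O(K, S) = (-5 + S)*(2 + 2*K) (O(K, S) = (-5 + S)*(2 + K + K) = (-5 + S)*(2 + 2*K))
O(1*11, 34) - 84*9 = 2*(1 + 1*11)*(-5 + 34) - 84*9 = 2*(1 + 11)*29 - 1*756 = 2*12*29 - 756 = 696 - 756 = -60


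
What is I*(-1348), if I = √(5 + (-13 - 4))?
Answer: -2696*I*√3 ≈ -4669.6*I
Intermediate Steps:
I = 2*I*√3 (I = √(5 - 17) = √(-12) = 2*I*√3 ≈ 3.4641*I)
I*(-1348) = (2*I*√3)*(-1348) = -2696*I*√3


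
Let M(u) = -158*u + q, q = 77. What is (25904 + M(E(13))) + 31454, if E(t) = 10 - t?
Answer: 57909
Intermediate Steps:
M(u) = 77 - 158*u (M(u) = -158*u + 77 = 77 - 158*u)
(25904 + M(E(13))) + 31454 = (25904 + (77 - 158*(10 - 1*13))) + 31454 = (25904 + (77 - 158*(10 - 13))) + 31454 = (25904 + (77 - 158*(-3))) + 31454 = (25904 + (77 + 474)) + 31454 = (25904 + 551) + 31454 = 26455 + 31454 = 57909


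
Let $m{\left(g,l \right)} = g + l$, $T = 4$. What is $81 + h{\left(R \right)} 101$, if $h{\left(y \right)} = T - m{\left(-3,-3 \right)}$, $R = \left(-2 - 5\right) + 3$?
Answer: $1091$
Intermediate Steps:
$R = -4$ ($R = -7 + 3 = -4$)
$h{\left(y \right)} = 10$ ($h{\left(y \right)} = 4 - \left(-3 - 3\right) = 4 - -6 = 4 + 6 = 10$)
$81 + h{\left(R \right)} 101 = 81 + 10 \cdot 101 = 81 + 1010 = 1091$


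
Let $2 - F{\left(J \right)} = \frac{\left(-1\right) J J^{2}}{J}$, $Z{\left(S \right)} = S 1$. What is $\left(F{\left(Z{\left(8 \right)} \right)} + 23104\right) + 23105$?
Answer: $46275$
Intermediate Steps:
$Z{\left(S \right)} = S$
$F{\left(J \right)} = 2 + J^{2}$ ($F{\left(J \right)} = 2 - \frac{\left(-1\right) J J^{2}}{J} = 2 - \frac{\left(-1\right) J^{3}}{J} = 2 - - J^{2} = 2 + J^{2}$)
$\left(F{\left(Z{\left(8 \right)} \right)} + 23104\right) + 23105 = \left(\left(2 + 8^{2}\right) + 23104\right) + 23105 = \left(\left(2 + 64\right) + 23104\right) + 23105 = \left(66 + 23104\right) + 23105 = 23170 + 23105 = 46275$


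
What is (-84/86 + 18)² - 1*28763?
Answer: -52646963/1849 ≈ -28473.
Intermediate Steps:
(-84/86 + 18)² - 1*28763 = (-84*1/86 + 18)² - 28763 = (-42/43 + 18)² - 28763 = (732/43)² - 28763 = 535824/1849 - 28763 = -52646963/1849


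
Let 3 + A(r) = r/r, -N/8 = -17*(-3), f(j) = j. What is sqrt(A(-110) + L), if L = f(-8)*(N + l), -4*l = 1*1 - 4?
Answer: 2*sqrt(814) ≈ 57.061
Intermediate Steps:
N = -408 (N = -(-136)*(-3) = -8*51 = -408)
l = 3/4 (l = -(1*1 - 4)/4 = -(1 - 4)/4 = -1/4*(-3) = 3/4 ≈ 0.75000)
A(r) = -2 (A(r) = -3 + r/r = -3 + 1 = -2)
L = 3258 (L = -8*(-408 + 3/4) = -8*(-1629/4) = 3258)
sqrt(A(-110) + L) = sqrt(-2 + 3258) = sqrt(3256) = 2*sqrt(814)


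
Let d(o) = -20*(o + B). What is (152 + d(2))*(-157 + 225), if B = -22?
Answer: 37536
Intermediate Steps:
d(o) = 440 - 20*o (d(o) = -20*(o - 22) = -20*(-22 + o) = 440 - 20*o)
(152 + d(2))*(-157 + 225) = (152 + (440 - 20*2))*(-157 + 225) = (152 + (440 - 40))*68 = (152 + 400)*68 = 552*68 = 37536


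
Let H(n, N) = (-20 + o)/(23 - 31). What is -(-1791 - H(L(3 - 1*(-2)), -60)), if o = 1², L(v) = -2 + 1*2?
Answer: 14347/8 ≈ 1793.4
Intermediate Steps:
L(v) = 0 (L(v) = -2 + 2 = 0)
o = 1
H(n, N) = 19/8 (H(n, N) = (-20 + 1)/(23 - 31) = -19/(-8) = -19*(-⅛) = 19/8)
-(-1791 - H(L(3 - 1*(-2)), -60)) = -(-1791 - 1*19/8) = -(-1791 - 19/8) = -1*(-14347/8) = 14347/8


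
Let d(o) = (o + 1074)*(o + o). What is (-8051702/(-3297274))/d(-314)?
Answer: -4025851/786861467360 ≈ -5.1163e-6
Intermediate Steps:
d(o) = 2*o*(1074 + o) (d(o) = (1074 + o)*(2*o) = 2*o*(1074 + o))
(-8051702/(-3297274))/d(-314) = (-8051702/(-3297274))/((2*(-314)*(1074 - 314))) = (-8051702*(-1/3297274))/((2*(-314)*760)) = (4025851/1648637)/(-477280) = (4025851/1648637)*(-1/477280) = -4025851/786861467360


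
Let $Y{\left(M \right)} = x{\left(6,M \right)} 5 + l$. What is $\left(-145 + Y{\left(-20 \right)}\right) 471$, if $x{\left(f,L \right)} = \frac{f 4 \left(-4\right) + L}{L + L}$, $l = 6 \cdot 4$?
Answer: $- \frac{100323}{2} \approx -50162.0$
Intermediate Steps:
$l = 24$
$x{\left(f,L \right)} = \frac{L - 16 f}{2 L}$ ($x{\left(f,L \right)} = \frac{4 f \left(-4\right) + L}{2 L} = \left(- 16 f + L\right) \frac{1}{2 L} = \left(L - 16 f\right) \frac{1}{2 L} = \frac{L - 16 f}{2 L}$)
$Y{\left(M \right)} = 24 + \frac{5 \left(-96 + M\right)}{2 M}$ ($Y{\left(M \right)} = \frac{M - 96}{2 M} 5 + 24 = \frac{-96 + M}{2 M} 5 + 24 = \frac{5 \left(-96 + M\right)}{2 M} + 24 = 24 + \frac{5 \left(-96 + M\right)}{2 M}$)
$\left(-145 + Y{\left(-20 \right)}\right) 471 = \left(-145 + \left(\frac{53}{2} - \frac{240}{-20}\right)\right) 471 = \left(-145 + \left(\frac{53}{2} - -12\right)\right) 471 = \left(-145 + \left(\frac{53}{2} + 12\right)\right) 471 = \left(-145 + \frac{77}{2}\right) 471 = \left(- \frac{213}{2}\right) 471 = - \frac{100323}{2}$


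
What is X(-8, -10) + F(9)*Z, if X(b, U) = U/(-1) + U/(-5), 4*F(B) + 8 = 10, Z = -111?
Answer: -87/2 ≈ -43.500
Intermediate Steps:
F(B) = ½ (F(B) = -2 + (¼)*10 = -2 + 5/2 = ½)
X(b, U) = -6*U/5 (X(b, U) = U*(-1) + U*(-⅕) = -U - U/5 = -6*U/5)
X(-8, -10) + F(9)*Z = -6/5*(-10) + (½)*(-111) = 12 - 111/2 = -87/2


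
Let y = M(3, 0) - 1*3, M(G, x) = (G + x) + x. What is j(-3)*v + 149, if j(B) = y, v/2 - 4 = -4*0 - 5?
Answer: 149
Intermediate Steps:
M(G, x) = G + 2*x
v = -2 (v = 8 + 2*(-4*0 - 5) = 8 + 2*(0 - 5) = 8 + 2*(-5) = 8 - 10 = -2)
y = 0 (y = (3 + 2*0) - 1*3 = (3 + 0) - 3 = 3 - 3 = 0)
j(B) = 0
j(-3)*v + 149 = 0*(-2) + 149 = 0 + 149 = 149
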